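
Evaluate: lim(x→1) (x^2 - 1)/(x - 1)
This is a standard limit.

Factor or rationalize the expression:
  lim(x→1) (x^2 - 1)/(x - 1) = 2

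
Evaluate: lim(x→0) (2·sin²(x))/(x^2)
This is a 0/0 indeterminate form.

Apply L'Hôpital's rule: differentiate numerator and denominator separately.
  f(x) = 2·sin(x)^2   ⇒   f'(x) = 4·sin(x)·cos(x)
  g(x) = x^2   ⇒   g'(x) = 2·x
  lim(x→0) f'(x)/g'(x) = lim(x→0) (4·sin(x)·cos(x))/(2·x)
  = 2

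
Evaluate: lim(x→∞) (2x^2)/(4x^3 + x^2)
This is an ∞/∞ indeterminate form.

Apply L'Hôpital's rule: differentiate numerator and denominator separately.
  f(x) = 2·x^2   ⇒   f'(x) = 4·x
  g(x) = 4·x^3 + x^2   ⇒   g'(x) = 12·x^2 + 2·x
  lim(x→∞) f'(x)/g'(x) = lim(x→∞) (4·x)/(12·x^2 + 2·x)
  = 0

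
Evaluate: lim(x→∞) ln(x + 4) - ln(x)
This is an ∞-∞ indeterminate form.

Combine fractions or rationalize to convert ∞-∞ to 0/0 form:
  lim(x→∞) ln(x + 4) - ln(x) = 0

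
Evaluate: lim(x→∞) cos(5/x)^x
This is an exponential indeterminate form.

For exponential indeterminate forms, take the natural log:
  Let L = lim(x→∞) cos(5/x)^x
  Then ln(L) = lim(x→∞) [exponent × ln(base)]
  Evaluate using L'Hôpital or standard limits, then exponentiate.
  L = 1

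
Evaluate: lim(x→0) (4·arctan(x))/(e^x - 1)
This is a 0/0 indeterminate form.

Apply L'Hôpital's rule: differentiate numerator and denominator separately.
  f(x) = 4·atan(x)   ⇒   f'(x) = 4/(x^2 + 1)
  g(x) = e^(x) - 1   ⇒   g'(x) = e^(x)
  lim(x→0) f'(x)/g'(x) = lim(x→0) (4/(x^2 + 1))/(e^(x))
  = 4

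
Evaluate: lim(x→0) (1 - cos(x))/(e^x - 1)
This is a 0/0 indeterminate form.

Apply L'Hôpital's rule: differentiate numerator and denominator separately.
  f(x) = 1 - cos(x)   ⇒   f'(x) = sin(x)
  g(x) = e^(x) - 1   ⇒   g'(x) = e^(x)
  lim(x→0) f'(x)/g'(x) = lim(x→0) (sin(x))/(e^(x))
  = 0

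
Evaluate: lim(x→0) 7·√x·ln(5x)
This is a 0·∞ indeterminate form.

Rewrite 0·∞ as a quotient (0/0 or ∞/∞ form), then apply L'Hôpital's rule:
  lim(x→0) 7·√x·ln(5x) = 0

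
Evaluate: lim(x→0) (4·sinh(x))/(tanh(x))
This is a 0/0 indeterminate form.

Apply L'Hôpital's rule: differentiate numerator and denominator separately.
  f(x) = 4·sinh(x)   ⇒   f'(x) = 4·cosh(x)
  g(x) = tanh(x)   ⇒   g'(x) = 1 - tanh(x)^2
  lim(x→0) f'(x)/g'(x) = lim(x→0) (4·cosh(x))/(1 - tanh(x)^2)
  = 4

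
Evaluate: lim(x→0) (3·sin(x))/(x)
This is a 0/0 indeterminate form.

Apply L'Hôpital's rule: differentiate numerator and denominator separately.
  f(x) = 3·sin(x)   ⇒   f'(x) = 3·cos(x)
  g(x) = x   ⇒   g'(x) = 1
  lim(x→0) f'(x)/g'(x) = lim(x→0) (3·cos(x))/(1)
  = 3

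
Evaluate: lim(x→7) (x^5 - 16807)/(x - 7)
This is a standard limit.

Factor or rationalize the expression:
  lim(x→7) (x^5 - 16807)/(x - 7) = 12005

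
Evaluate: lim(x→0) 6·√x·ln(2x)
This is a 0·∞ indeterminate form.

Rewrite 0·∞ as a quotient (0/0 or ∞/∞ form), then apply L'Hôpital's rule:
  lim(x→0) 6·√x·ln(2x) = 0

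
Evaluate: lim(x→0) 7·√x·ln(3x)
This is a 0·∞ indeterminate form.

Rewrite 0·∞ as a quotient (0/0 or ∞/∞ form), then apply L'Hôpital's rule:
  lim(x→0) 7·√x·ln(3x) = 0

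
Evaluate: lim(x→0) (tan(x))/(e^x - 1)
This is a 0/0 indeterminate form.

Apply L'Hôpital's rule: differentiate numerator and denominator separately.
  f(x) = tan(x)   ⇒   f'(x) = tan(x)^2 + 1
  g(x) = e^(x) - 1   ⇒   g'(x) = e^(x)
  lim(x→0) f'(x)/g'(x) = lim(x→0) (tan(x)^2 + 1)/(e^(x))
  = 1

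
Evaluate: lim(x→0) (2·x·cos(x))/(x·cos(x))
This is a 0/0 indeterminate form.

Apply L'Hôpital's rule: differentiate numerator and denominator separately.
  f(x) = 2·x·cos(x)   ⇒   f'(x) = -2·x·sin(x) + 2·cos(x)
  g(x) = x·cos(x)   ⇒   g'(x) = -x·sin(x) + cos(x)
  lim(x→0) f'(x)/g'(x) = lim(x→0) (-2·x·sin(x) + 2·cos(x))/(-x·sin(x) + cos(x))
  = 2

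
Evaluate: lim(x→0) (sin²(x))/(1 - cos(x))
This is a 0/0 indeterminate form.

Apply L'Hôpital's rule: differentiate numerator and denominator separately.
  f(x) = sin(x)^2   ⇒   f'(x) = 2·sin(x)·cos(x)
  g(x) = 1 - cos(x)   ⇒   g'(x) = sin(x)
  lim(x→0) f'(x)/g'(x) = lim(x→0) (2·sin(x)·cos(x))/(sin(x))
  = 2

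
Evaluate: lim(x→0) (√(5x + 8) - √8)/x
This is a standard limit.

Factor or rationalize the expression:
  lim(x→0) (√(5x + 8) - √8)/x = 5·sqrt(2)/8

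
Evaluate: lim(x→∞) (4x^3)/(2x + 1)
This is an ∞/∞ indeterminate form.

Apply L'Hôpital's rule: differentiate numerator and denominator separately.
  f(x) = 4·x^3   ⇒   f'(x) = 12·x^2
  g(x) = 2·x + 1   ⇒   g'(x) = 2
  lim(x→∞) f'(x)/g'(x) = lim(x→∞) (12·x^2)/(2)
  = ∞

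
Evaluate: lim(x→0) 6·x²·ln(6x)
This is a 0·∞ indeterminate form.

Rewrite 0·∞ as a quotient (0/0 or ∞/∞ form), then apply L'Hôpital's rule:
  lim(x→0) 6·x²·ln(6x) = 0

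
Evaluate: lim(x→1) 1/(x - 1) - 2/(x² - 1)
This is an ∞-∞ indeterminate form.

Combine fractions or rationalize to convert ∞-∞ to 0/0 form:
  lim(x→1) 1/(x - 1) - 2/(x² - 1) = 1/2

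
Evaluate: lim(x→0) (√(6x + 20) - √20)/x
This is a standard limit.

Factor or rationalize the expression:
  lim(x→0) (√(6x + 20) - √20)/x = 3·sqrt(5)/10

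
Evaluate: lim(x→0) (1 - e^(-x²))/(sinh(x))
This is a 0/0 indeterminate form.

Apply L'Hôpital's rule: differentiate numerator and denominator separately.
  f(x) = 1 - e^(-x^2)   ⇒   f'(x) = 2·x·e^(-x^2)
  g(x) = sinh(x)   ⇒   g'(x) = cosh(x)
  lim(x→0) f'(x)/g'(x) = lim(x→0) (2·x·e^(-x^2))/(cosh(x))
  = 0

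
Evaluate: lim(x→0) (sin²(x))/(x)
This is a 0/0 indeterminate form.

Apply L'Hôpital's rule: differentiate numerator and denominator separately.
  f(x) = sin(x)^2   ⇒   f'(x) = 2·sin(x)·cos(x)
  g(x) = x   ⇒   g'(x) = 1
  lim(x→0) f'(x)/g'(x) = lim(x→0) (2·sin(x)·cos(x))/(1)
  = 0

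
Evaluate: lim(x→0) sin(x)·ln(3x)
This is a 0·∞ indeterminate form.

Rewrite 0·∞ as a quotient (0/0 or ∞/∞ form), then apply L'Hôpital's rule:
  lim(x→0) sin(x)·ln(3x) = 0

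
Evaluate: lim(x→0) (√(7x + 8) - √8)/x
This is a standard limit.

Factor or rationalize the expression:
  lim(x→0) (√(7x + 8) - √8)/x = 7·sqrt(2)/8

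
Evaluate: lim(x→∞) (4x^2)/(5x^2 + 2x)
This is an ∞/∞ indeterminate form.

Apply L'Hôpital's rule: differentiate numerator and denominator separately.
  f(x) = 4·x^2   ⇒   f'(x) = 8·x
  g(x) = 5·x^2 + 2·x   ⇒   g'(x) = 10·x + 2
  lim(x→∞) f'(x)/g'(x) = lim(x→∞) (8·x)/(10·x + 2)
  = 4/5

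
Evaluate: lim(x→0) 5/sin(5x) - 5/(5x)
This is an ∞-∞ indeterminate form.

Combine fractions or rationalize to convert ∞-∞ to 0/0 form:
  lim(x→0) 5/sin(5x) - 5/(5x) = 0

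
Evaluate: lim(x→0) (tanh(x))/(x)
This is a 0/0 indeterminate form.

Apply L'Hôpital's rule: differentiate numerator and denominator separately.
  f(x) = tanh(x)   ⇒   f'(x) = 1 - tanh(x)^2
  g(x) = x   ⇒   g'(x) = 1
  lim(x→0) f'(x)/g'(x) = lim(x→0) (1 - tanh(x)^2)/(1)
  = 1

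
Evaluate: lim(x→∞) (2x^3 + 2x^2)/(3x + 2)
This is an ∞/∞ indeterminate form.

Apply L'Hôpital's rule: differentiate numerator and denominator separately.
  f(x) = 2·x^3 + 2·x^2   ⇒   f'(x) = 6·x^2 + 4·x
  g(x) = 3·x + 2   ⇒   g'(x) = 3
  lim(x→∞) f'(x)/g'(x) = lim(x→∞) (6·x^2 + 4·x)/(3)
  = ∞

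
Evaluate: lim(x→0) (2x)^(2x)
This is an exponential indeterminate form.

For exponential indeterminate forms, take the natural log:
  Let L = lim(x→0) (2x)^(2x)
  Then ln(L) = lim(x→0) [exponent × ln(base)]
  Evaluate using L'Hôpital or standard limits, then exponentiate.
  L = 1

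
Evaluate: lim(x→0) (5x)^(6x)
This is an exponential indeterminate form.

For exponential indeterminate forms, take the natural log:
  Let L = lim(x→0) (5x)^(6x)
  Then ln(L) = lim(x→0) [exponent × ln(base)]
  Evaluate using L'Hôpital or standard limits, then exponentiate.
  L = 1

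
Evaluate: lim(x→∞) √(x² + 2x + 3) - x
This is an ∞-∞ indeterminate form.

Combine fractions or rationalize to convert ∞-∞ to 0/0 form:
  lim(x→∞) √(x² + 2x + 3) - x = 1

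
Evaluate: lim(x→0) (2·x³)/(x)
This is a 0/0 indeterminate form.

Apply L'Hôpital's rule: differentiate numerator and denominator separately.
  f(x) = 2·x^3   ⇒   f'(x) = 6·x^2
  g(x) = x   ⇒   g'(x) = 1
  lim(x→0) f'(x)/g'(x) = lim(x→0) (6·x^2)/(1)
  = 0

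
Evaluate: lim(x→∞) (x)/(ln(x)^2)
This is an ∞/∞ indeterminate form.

Apply L'Hôpital's rule: differentiate numerator and denominator separately.
  f(x) = x   ⇒   f'(x) = 1
  g(x) = ln(x)^2   ⇒   g'(x) = 2·ln(x)/x
  lim(x→∞) f'(x)/g'(x) = lim(x→∞) (1)/(2·ln(x)/x)
  = ∞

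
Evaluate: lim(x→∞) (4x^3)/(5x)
This is an ∞/∞ indeterminate form.

Apply L'Hôpital's rule: differentiate numerator and denominator separately.
  f(x) = 4·x^3   ⇒   f'(x) = 12·x^2
  g(x) = 5·x   ⇒   g'(x) = 5
  lim(x→∞) f'(x)/g'(x) = lim(x→∞) (12·x^2)/(5)
  = ∞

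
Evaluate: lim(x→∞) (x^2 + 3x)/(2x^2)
This is an ∞/∞ indeterminate form.

Apply L'Hôpital's rule: differentiate numerator and denominator separately.
  f(x) = x^2 + 3·x   ⇒   f'(x) = 2·x + 3
  g(x) = 2·x^2   ⇒   g'(x) = 4·x
  lim(x→∞) f'(x)/g'(x) = lim(x→∞) (2·x + 3)/(4·x)
  = 1/2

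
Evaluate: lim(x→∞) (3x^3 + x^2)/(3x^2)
This is an ∞/∞ indeterminate form.

Apply L'Hôpital's rule: differentiate numerator and denominator separately.
  f(x) = 3·x^3 + x^2   ⇒   f'(x) = 9·x^2 + 2·x
  g(x) = 3·x^2   ⇒   g'(x) = 6·x
  lim(x→∞) f'(x)/g'(x) = lim(x→∞) (9·x^2 + 2·x)/(6·x)
  = ∞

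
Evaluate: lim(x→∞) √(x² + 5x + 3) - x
This is an ∞-∞ indeterminate form.

Combine fractions or rationalize to convert ∞-∞ to 0/0 form:
  lim(x→∞) √(x² + 5x + 3) - x = 5/2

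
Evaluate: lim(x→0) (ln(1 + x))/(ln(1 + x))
This is a 0/0 indeterminate form.

Apply L'Hôpital's rule: differentiate numerator and denominator separately.
  f(x) = ln(x + 1)   ⇒   f'(x) = 1/(x + 1)
  g(x) = ln(x + 1)   ⇒   g'(x) = 1/(x + 1)
  lim(x→0) f'(x)/g'(x) = lim(x→0) (1/(x + 1))/(1/(x + 1))
  = 1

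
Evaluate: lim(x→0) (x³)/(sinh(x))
This is a 0/0 indeterminate form.

Apply L'Hôpital's rule: differentiate numerator and denominator separately.
  f(x) = x^3   ⇒   f'(x) = 3·x^2
  g(x) = sinh(x)   ⇒   g'(x) = cosh(x)
  lim(x→0) f'(x)/g'(x) = lim(x→0) (3·x^2)/(cosh(x))
  = 0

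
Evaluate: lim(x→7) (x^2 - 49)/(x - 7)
This is a standard limit.

Factor or rationalize the expression:
  lim(x→7) (x^2 - 49)/(x - 7) = 14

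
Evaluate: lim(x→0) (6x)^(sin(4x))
This is an exponential indeterminate form.

For exponential indeterminate forms, take the natural log:
  Let L = lim(x→0) (6x)^(sin(4x))
  Then ln(L) = lim(x→0) [exponent × ln(base)]
  Evaluate using L'Hôpital or standard limits, then exponentiate.
  L = 1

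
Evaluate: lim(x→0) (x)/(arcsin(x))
This is a 0/0 indeterminate form.

Apply L'Hôpital's rule: differentiate numerator and denominator separately.
  f(x) = x   ⇒   f'(x) = 1
  g(x) = asin(x)   ⇒   g'(x) = 1/sqrt(1 - x^2)
  lim(x→0) f'(x)/g'(x) = lim(x→0) (1)/(1/sqrt(1 - x^2))
  = 1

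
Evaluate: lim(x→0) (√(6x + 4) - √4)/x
This is a standard limit.

Factor or rationalize the expression:
  lim(x→0) (√(6x + 4) - √4)/x = 3/2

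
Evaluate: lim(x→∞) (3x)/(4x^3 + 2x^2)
This is an ∞/∞ indeterminate form.

Apply L'Hôpital's rule: differentiate numerator and denominator separately.
  f(x) = 3·x   ⇒   f'(x) = 3
  g(x) = 4·x^3 + 2·x^2   ⇒   g'(x) = 12·x^2 + 4·x
  lim(x→∞) f'(x)/g'(x) = lim(x→∞) (3)/(12·x^2 + 4·x)
  = 0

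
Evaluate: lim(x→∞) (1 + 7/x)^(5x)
This is an exponential indeterminate form.

For exponential indeterminate forms, take the natural log:
  Let L = lim(x→∞) (1 + 7/x)^(5x)
  Then ln(L) = lim(x→∞) [exponent × ln(base)]
  Evaluate using L'Hôpital or standard limits, then exponentiate.
  L = e^(35)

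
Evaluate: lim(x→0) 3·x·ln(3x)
This is a 0·∞ indeterminate form.

Rewrite 0·∞ as a quotient (0/0 or ∞/∞ form), then apply L'Hôpital's rule:
  lim(x→0) 3·x·ln(3x) = 0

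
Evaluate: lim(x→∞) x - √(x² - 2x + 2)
This is an ∞-∞ indeterminate form.

Combine fractions or rationalize to convert ∞-∞ to 0/0 form:
  lim(x→∞) x - √(x² - 2x + 2) = 1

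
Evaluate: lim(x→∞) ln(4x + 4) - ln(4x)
This is an ∞-∞ indeterminate form.

Combine fractions or rationalize to convert ∞-∞ to 0/0 form:
  lim(x→∞) ln(4x + 4) - ln(4x) = 0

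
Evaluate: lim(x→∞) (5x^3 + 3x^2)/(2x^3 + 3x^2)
This is an ∞/∞ indeterminate form.

Apply L'Hôpital's rule: differentiate numerator and denominator separately.
  f(x) = 5·x^3 + 3·x^2   ⇒   f'(x) = 15·x^2 + 6·x
  g(x) = 2·x^3 + 3·x^2   ⇒   g'(x) = 6·x^2 + 6·x
  lim(x→∞) f'(x)/g'(x) = lim(x→∞) (15·x^2 + 6·x)/(6·x^2 + 6·x)
  = 5/2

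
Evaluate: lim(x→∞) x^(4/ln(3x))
This is an exponential indeterminate form.

For exponential indeterminate forms, take the natural log:
  Let L = lim(x→∞) x^(4/ln(3x))
  Then ln(L) = lim(x→∞) [exponent × ln(base)]
  Evaluate using L'Hôpital or standard limits, then exponentiate.
  L = e^(4)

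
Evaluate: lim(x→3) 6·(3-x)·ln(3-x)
This is a 0·∞ indeterminate form.

Rewrite 0·∞ as a quotient (0/0 or ∞/∞ form), then apply L'Hôpital's rule:
  lim(x→3) 6·(3-x)·ln(3-x) = 0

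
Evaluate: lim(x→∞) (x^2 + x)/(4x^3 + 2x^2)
This is an ∞/∞ indeterminate form.

Apply L'Hôpital's rule: differentiate numerator and denominator separately.
  f(x) = x^2 + x   ⇒   f'(x) = 2·x + 1
  g(x) = 4·x^3 + 2·x^2   ⇒   g'(x) = 12·x^2 + 4·x
  lim(x→∞) f'(x)/g'(x) = lim(x→∞) (2·x + 1)/(12·x^2 + 4·x)
  = 0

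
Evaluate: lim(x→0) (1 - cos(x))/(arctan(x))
This is a 0/0 indeterminate form.

Apply L'Hôpital's rule: differentiate numerator and denominator separately.
  f(x) = 1 - cos(x)   ⇒   f'(x) = sin(x)
  g(x) = atan(x)   ⇒   g'(x) = 1/(x^2 + 1)
  lim(x→0) f'(x)/g'(x) = lim(x→0) (sin(x))/(1/(x^2 + 1))
  = 0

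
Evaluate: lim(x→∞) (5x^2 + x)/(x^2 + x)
This is an ∞/∞ indeterminate form.

Apply L'Hôpital's rule: differentiate numerator and denominator separately.
  f(x) = 5·x^2 + x   ⇒   f'(x) = 10·x + 1
  g(x) = x^2 + x   ⇒   g'(x) = 2·x + 1
  lim(x→∞) f'(x)/g'(x) = lim(x→∞) (10·x + 1)/(2·x + 1)
  = 5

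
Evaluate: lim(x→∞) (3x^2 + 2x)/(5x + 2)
This is an ∞/∞ indeterminate form.

Apply L'Hôpital's rule: differentiate numerator and denominator separately.
  f(x) = 3·x^2 + 2·x   ⇒   f'(x) = 6·x + 2
  g(x) = 5·x + 2   ⇒   g'(x) = 5
  lim(x→∞) f'(x)/g'(x) = lim(x→∞) (6·x + 2)/(5)
  = ∞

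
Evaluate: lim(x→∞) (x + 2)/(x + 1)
This is an ∞/∞ indeterminate form.

Apply L'Hôpital's rule: differentiate numerator and denominator separately.
  f(x) = x + 2   ⇒   f'(x) = 1
  g(x) = x + 1   ⇒   g'(x) = 1
  lim(x→∞) f'(x)/g'(x) = lim(x→∞) (1)/(1)
  = 1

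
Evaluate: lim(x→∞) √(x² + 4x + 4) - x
This is an ∞-∞ indeterminate form.

Combine fractions or rationalize to convert ∞-∞ to 0/0 form:
  lim(x→∞) √(x² + 4x + 4) - x = 2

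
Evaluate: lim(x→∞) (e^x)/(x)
This is an ∞/∞ indeterminate form.

Apply L'Hôpital's rule: differentiate numerator and denominator separately.
  f(x) = e^(x)   ⇒   f'(x) = e^(x)
  g(x) = x   ⇒   g'(x) = 1
  lim(x→∞) f'(x)/g'(x) = lim(x→∞) (e^(x))/(1)
  = ∞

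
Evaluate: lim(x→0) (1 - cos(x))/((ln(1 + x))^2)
This is a 0/0 indeterminate form.

Apply L'Hôpital's rule: differentiate numerator and denominator separately.
  f(x) = 1 - cos(x)   ⇒   f'(x) = sin(x)
  g(x) = ln(x + 1)^2   ⇒   g'(x) = 2·ln(x + 1)/(x + 1)
  lim(x→0) f'(x)/g'(x) = lim(x→0) (sin(x))/(2·ln(x + 1)/(x + 1))
  = 1/2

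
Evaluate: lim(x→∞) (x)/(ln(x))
This is an ∞/∞ indeterminate form.

Apply L'Hôpital's rule: differentiate numerator and denominator separately.
  f(x) = x   ⇒   f'(x) = 1
  g(x) = ln(x)   ⇒   g'(x) = 1/x
  lim(x→∞) f'(x)/g'(x) = lim(x→∞) (1)/(1/x)
  = ∞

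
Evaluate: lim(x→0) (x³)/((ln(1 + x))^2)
This is a 0/0 indeterminate form.

Apply L'Hôpital's rule: differentiate numerator and denominator separately.
  f(x) = x^3   ⇒   f'(x) = 3·x^2
  g(x) = ln(x + 1)^2   ⇒   g'(x) = 2·ln(x + 1)/(x + 1)
  lim(x→0) f'(x)/g'(x) = lim(x→0) (3·x^2)/(2·ln(x + 1)/(x + 1))
  = 0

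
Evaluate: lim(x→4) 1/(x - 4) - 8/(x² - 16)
This is an ∞-∞ indeterminate form.

Combine fractions or rationalize to convert ∞-∞ to 0/0 form:
  lim(x→4) 1/(x - 4) - 8/(x² - 16) = 1/8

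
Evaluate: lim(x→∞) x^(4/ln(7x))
This is an exponential indeterminate form.

For exponential indeterminate forms, take the natural log:
  Let L = lim(x→∞) x^(4/ln(7x))
  Then ln(L) = lim(x→∞) [exponent × ln(base)]
  Evaluate using L'Hôpital or standard limits, then exponentiate.
  L = e^(4)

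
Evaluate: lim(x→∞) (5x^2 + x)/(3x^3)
This is an ∞/∞ indeterminate form.

Apply L'Hôpital's rule: differentiate numerator and denominator separately.
  f(x) = 5·x^2 + x   ⇒   f'(x) = 10·x + 1
  g(x) = 3·x^3   ⇒   g'(x) = 9·x^2
  lim(x→∞) f'(x)/g'(x) = lim(x→∞) (10·x + 1)/(9·x^2)
  = 0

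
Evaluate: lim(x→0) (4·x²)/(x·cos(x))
This is a 0/0 indeterminate form.

Apply L'Hôpital's rule: differentiate numerator and denominator separately.
  f(x) = 4·x^2   ⇒   f'(x) = 8·x
  g(x) = x·cos(x)   ⇒   g'(x) = -x·sin(x) + cos(x)
  lim(x→0) f'(x)/g'(x) = lim(x→0) (8·x)/(-x·sin(x) + cos(x))
  = 0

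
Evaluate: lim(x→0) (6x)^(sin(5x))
This is an exponential indeterminate form.

For exponential indeterminate forms, take the natural log:
  Let L = lim(x→0) (6x)^(sin(5x))
  Then ln(L) = lim(x→0) [exponent × ln(base)]
  Evaluate using L'Hôpital or standard limits, then exponentiate.
  L = 1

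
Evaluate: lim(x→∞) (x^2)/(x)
This is an ∞/∞ indeterminate form.

Apply L'Hôpital's rule: differentiate numerator and denominator separately.
  f(x) = x^2   ⇒   f'(x) = 2·x
  g(x) = x   ⇒   g'(x) = 1
  lim(x→∞) f'(x)/g'(x) = lim(x→∞) (2·x)/(1)
  = ∞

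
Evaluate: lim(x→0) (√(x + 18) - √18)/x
This is a standard limit.

Factor or rationalize the expression:
  lim(x→0) (√(x + 18) - √18)/x = sqrt(2)/12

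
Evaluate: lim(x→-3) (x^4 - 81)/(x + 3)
This is a standard limit.

Factor or rationalize the expression:
  lim(x→-3) (x^4 - 81)/(x + 3) = -108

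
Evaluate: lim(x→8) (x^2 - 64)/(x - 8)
This is a standard limit.

Factor or rationalize the expression:
  lim(x→8) (x^2 - 64)/(x - 8) = 16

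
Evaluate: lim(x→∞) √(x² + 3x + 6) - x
This is an ∞-∞ indeterminate form.

Combine fractions or rationalize to convert ∞-∞ to 0/0 form:
  lim(x→∞) √(x² + 3x + 6) - x = 3/2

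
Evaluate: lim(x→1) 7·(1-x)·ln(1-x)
This is a 0·∞ indeterminate form.

Rewrite 0·∞ as a quotient (0/0 or ∞/∞ form), then apply L'Hôpital's rule:
  lim(x→1) 7·(1-x)·ln(1-x) = 0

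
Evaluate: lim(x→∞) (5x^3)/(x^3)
This is an ∞/∞ indeterminate form.

Apply L'Hôpital's rule: differentiate numerator and denominator separately.
  f(x) = 5·x^3   ⇒   f'(x) = 15·x^2
  g(x) = x^3   ⇒   g'(x) = 3·x^2
  lim(x→∞) f'(x)/g'(x) = lim(x→∞) (15·x^2)/(3·x^2)
  = 5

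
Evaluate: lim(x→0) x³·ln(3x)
This is a 0·∞ indeterminate form.

Rewrite 0·∞ as a quotient (0/0 or ∞/∞ form), then apply L'Hôpital's rule:
  lim(x→0) x³·ln(3x) = 0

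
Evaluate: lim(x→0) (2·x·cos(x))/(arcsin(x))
This is a 0/0 indeterminate form.

Apply L'Hôpital's rule: differentiate numerator and denominator separately.
  f(x) = 2·x·cos(x)   ⇒   f'(x) = -2·x·sin(x) + 2·cos(x)
  g(x) = asin(x)   ⇒   g'(x) = 1/sqrt(1 - x^2)
  lim(x→0) f'(x)/g'(x) = lim(x→0) (-2·x·sin(x) + 2·cos(x))/(1/sqrt(1 - x^2))
  = 2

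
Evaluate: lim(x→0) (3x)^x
This is an exponential indeterminate form.

For exponential indeterminate forms, take the natural log:
  Let L = lim(x→0) (3x)^x
  Then ln(L) = lim(x→0) [exponent × ln(base)]
  Evaluate using L'Hôpital or standard limits, then exponentiate.
  L = 1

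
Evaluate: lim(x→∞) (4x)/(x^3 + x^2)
This is an ∞/∞ indeterminate form.

Apply L'Hôpital's rule: differentiate numerator and denominator separately.
  f(x) = 4·x   ⇒   f'(x) = 4
  g(x) = x^3 + x^2   ⇒   g'(x) = 3·x^2 + 2·x
  lim(x→∞) f'(x)/g'(x) = lim(x→∞) (4)/(3·x^2 + 2·x)
  = 0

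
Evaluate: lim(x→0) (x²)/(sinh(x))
This is a 0/0 indeterminate form.

Apply L'Hôpital's rule: differentiate numerator and denominator separately.
  f(x) = x^2   ⇒   f'(x) = 2·x
  g(x) = sinh(x)   ⇒   g'(x) = cosh(x)
  lim(x→0) f'(x)/g'(x) = lim(x→0) (2·x)/(cosh(x))
  = 0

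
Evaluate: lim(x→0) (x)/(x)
This is a 0/0 indeterminate form.

Apply L'Hôpital's rule: differentiate numerator and denominator separately.
  f(x) = x   ⇒   f'(x) = 1
  g(x) = x   ⇒   g'(x) = 1
  lim(x→0) f'(x)/g'(x) = lim(x→0) (1)/(1)
  = 1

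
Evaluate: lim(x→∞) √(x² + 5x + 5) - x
This is an ∞-∞ indeterminate form.

Combine fractions or rationalize to convert ∞-∞ to 0/0 form:
  lim(x→∞) √(x² + 5x + 5) - x = 5/2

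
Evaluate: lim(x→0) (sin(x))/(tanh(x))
This is a 0/0 indeterminate form.

Apply L'Hôpital's rule: differentiate numerator and denominator separately.
  f(x) = sin(x)   ⇒   f'(x) = cos(x)
  g(x) = tanh(x)   ⇒   g'(x) = 1 - tanh(x)^2
  lim(x→0) f'(x)/g'(x) = lim(x→0) (cos(x))/(1 - tanh(x)^2)
  = 1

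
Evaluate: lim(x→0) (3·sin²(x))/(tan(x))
This is a 0/0 indeterminate form.

Apply L'Hôpital's rule: differentiate numerator and denominator separately.
  f(x) = 3·sin(x)^2   ⇒   f'(x) = 6·sin(x)·cos(x)
  g(x) = tan(x)   ⇒   g'(x) = tan(x)^2 + 1
  lim(x→0) f'(x)/g'(x) = lim(x→0) (6·sin(x)·cos(x))/(tan(x)^2 + 1)
  = 0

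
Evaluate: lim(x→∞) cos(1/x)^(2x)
This is an exponential indeterminate form.

For exponential indeterminate forms, take the natural log:
  Let L = lim(x→∞) cos(1/x)^(2x)
  Then ln(L) = lim(x→∞) [exponent × ln(base)]
  Evaluate using L'Hôpital or standard limits, then exponentiate.
  L = 1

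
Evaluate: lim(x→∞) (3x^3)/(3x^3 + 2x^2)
This is an ∞/∞ indeterminate form.

Apply L'Hôpital's rule: differentiate numerator and denominator separately.
  f(x) = 3·x^3   ⇒   f'(x) = 9·x^2
  g(x) = 3·x^3 + 2·x^2   ⇒   g'(x) = 9·x^2 + 4·x
  lim(x→∞) f'(x)/g'(x) = lim(x→∞) (9·x^2)/(9·x^2 + 4·x)
  = 1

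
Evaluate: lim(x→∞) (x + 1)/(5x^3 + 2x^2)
This is an ∞/∞ indeterminate form.

Apply L'Hôpital's rule: differentiate numerator and denominator separately.
  f(x) = x + 1   ⇒   f'(x) = 1
  g(x) = 5·x^3 + 2·x^2   ⇒   g'(x) = 15·x^2 + 4·x
  lim(x→∞) f'(x)/g'(x) = lim(x→∞) (1)/(15·x^2 + 4·x)
  = 0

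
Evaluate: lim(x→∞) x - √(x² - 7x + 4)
This is an ∞-∞ indeterminate form.

Combine fractions or rationalize to convert ∞-∞ to 0/0 form:
  lim(x→∞) x - √(x² - 7x + 4) = 7/2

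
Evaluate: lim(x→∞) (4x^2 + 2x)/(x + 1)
This is an ∞/∞ indeterminate form.

Apply L'Hôpital's rule: differentiate numerator and denominator separately.
  f(x) = 4·x^2 + 2·x   ⇒   f'(x) = 8·x + 2
  g(x) = x + 1   ⇒   g'(x) = 1
  lim(x→∞) f'(x)/g'(x) = lim(x→∞) (8·x + 2)/(1)
  = ∞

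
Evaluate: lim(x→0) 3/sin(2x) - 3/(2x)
This is an ∞-∞ indeterminate form.

Combine fractions or rationalize to convert ∞-∞ to 0/0 form:
  lim(x→0) 3/sin(2x) - 3/(2x) = 0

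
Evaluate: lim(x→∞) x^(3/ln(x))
This is an exponential indeterminate form.

For exponential indeterminate forms, take the natural log:
  Let L = lim(x→∞) x^(3/ln(x))
  Then ln(L) = lim(x→∞) [exponent × ln(base)]
  Evaluate using L'Hôpital or standard limits, then exponentiate.
  L = e^(3)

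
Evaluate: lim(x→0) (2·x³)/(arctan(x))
This is a 0/0 indeterminate form.

Apply L'Hôpital's rule: differentiate numerator and denominator separately.
  f(x) = 2·x^3   ⇒   f'(x) = 6·x^2
  g(x) = atan(x)   ⇒   g'(x) = 1/(x^2 + 1)
  lim(x→0) f'(x)/g'(x) = lim(x→0) (6·x^2)/(1/(x^2 + 1))
  = 0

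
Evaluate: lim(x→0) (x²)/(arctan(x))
This is a 0/0 indeterminate form.

Apply L'Hôpital's rule: differentiate numerator and denominator separately.
  f(x) = x^2   ⇒   f'(x) = 2·x
  g(x) = atan(x)   ⇒   g'(x) = 1/(x^2 + 1)
  lim(x→0) f'(x)/g'(x) = lim(x→0) (2·x)/(1/(x^2 + 1))
  = 0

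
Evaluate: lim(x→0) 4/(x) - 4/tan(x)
This is an ∞-∞ indeterminate form.

Combine fractions or rationalize to convert ∞-∞ to 0/0 form:
  lim(x→0) 4/(x) - 4/tan(x) = 0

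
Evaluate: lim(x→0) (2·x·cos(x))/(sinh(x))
This is a 0/0 indeterminate form.

Apply L'Hôpital's rule: differentiate numerator and denominator separately.
  f(x) = 2·x·cos(x)   ⇒   f'(x) = -2·x·sin(x) + 2·cos(x)
  g(x) = sinh(x)   ⇒   g'(x) = cosh(x)
  lim(x→0) f'(x)/g'(x) = lim(x→0) (-2·x·sin(x) + 2·cos(x))/(cosh(x))
  = 2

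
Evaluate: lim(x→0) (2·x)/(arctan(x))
This is a 0/0 indeterminate form.

Apply L'Hôpital's rule: differentiate numerator and denominator separately.
  f(x) = 2·x   ⇒   f'(x) = 2
  g(x) = atan(x)   ⇒   g'(x) = 1/(x^2 + 1)
  lim(x→0) f'(x)/g'(x) = lim(x→0) (2)/(1/(x^2 + 1))
  = 2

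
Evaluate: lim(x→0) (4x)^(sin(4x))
This is an exponential indeterminate form.

For exponential indeterminate forms, take the natural log:
  Let L = lim(x→0) (4x)^(sin(4x))
  Then ln(L) = lim(x→0) [exponent × ln(base)]
  Evaluate using L'Hôpital or standard limits, then exponentiate.
  L = 1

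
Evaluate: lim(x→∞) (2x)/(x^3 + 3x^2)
This is an ∞/∞ indeterminate form.

Apply L'Hôpital's rule: differentiate numerator and denominator separately.
  f(x) = 2·x   ⇒   f'(x) = 2
  g(x) = x^3 + 3·x^2   ⇒   g'(x) = 3·x^2 + 6·x
  lim(x→∞) f'(x)/g'(x) = lim(x→∞) (2)/(3·x^2 + 6·x)
  = 0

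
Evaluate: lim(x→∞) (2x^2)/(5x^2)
This is an ∞/∞ indeterminate form.

Apply L'Hôpital's rule: differentiate numerator and denominator separately.
  f(x) = 2·x^2   ⇒   f'(x) = 4·x
  g(x) = 5·x^2   ⇒   g'(x) = 10·x
  lim(x→∞) f'(x)/g'(x) = lim(x→∞) (4·x)/(10·x)
  = 2/5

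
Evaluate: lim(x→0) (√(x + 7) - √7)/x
This is a standard limit.

Factor or rationalize the expression:
  lim(x→0) (√(x + 7) - √7)/x = sqrt(7)/14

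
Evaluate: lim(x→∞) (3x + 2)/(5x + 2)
This is an ∞/∞ indeterminate form.

Apply L'Hôpital's rule: differentiate numerator and denominator separately.
  f(x) = 3·x + 2   ⇒   f'(x) = 3
  g(x) = 5·x + 2   ⇒   g'(x) = 5
  lim(x→∞) f'(x)/g'(x) = lim(x→∞) (3)/(5)
  = 3/5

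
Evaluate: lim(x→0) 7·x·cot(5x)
This is a 0·∞ indeterminate form.

Rewrite 0·∞ as a quotient (0/0 or ∞/∞ form), then apply L'Hôpital's rule:
  lim(x→0) 7·x·cot(5x) = 7/5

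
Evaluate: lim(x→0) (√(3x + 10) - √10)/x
This is a standard limit.

Factor or rationalize the expression:
  lim(x→0) (√(3x + 10) - √10)/x = 3·sqrt(10)/20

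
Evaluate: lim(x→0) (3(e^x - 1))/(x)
This is a 0/0 indeterminate form.

Apply L'Hôpital's rule: differentiate numerator and denominator separately.
  f(x) = 3·e^(x) - 3   ⇒   f'(x) = 3·e^(x)
  g(x) = x   ⇒   g'(x) = 1
  lim(x→0) f'(x)/g'(x) = lim(x→0) (3·e^(x))/(1)
  = 3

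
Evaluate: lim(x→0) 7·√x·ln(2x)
This is a 0·∞ indeterminate form.

Rewrite 0·∞ as a quotient (0/0 or ∞/∞ form), then apply L'Hôpital's rule:
  lim(x→0) 7·√x·ln(2x) = 0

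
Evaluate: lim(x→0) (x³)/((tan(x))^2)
This is a 0/0 indeterminate form.

Apply L'Hôpital's rule: differentiate numerator and denominator separately.
  f(x) = x^3   ⇒   f'(x) = 3·x^2
  g(x) = tan(x)^2   ⇒   g'(x) = (2·tan(x)^2 + 2)·tan(x)
  lim(x→0) f'(x)/g'(x) = lim(x→0) (3·x^2)/((2·tan(x)^2 + 2)·tan(x))
  = 0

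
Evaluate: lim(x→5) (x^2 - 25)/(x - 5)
This is a standard limit.

Factor or rationalize the expression:
  lim(x→5) (x^2 - 25)/(x - 5) = 10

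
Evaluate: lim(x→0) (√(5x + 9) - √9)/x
This is a standard limit.

Factor or rationalize the expression:
  lim(x→0) (√(5x + 9) - √9)/x = 5/6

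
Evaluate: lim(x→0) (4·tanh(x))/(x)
This is a 0/0 indeterminate form.

Apply L'Hôpital's rule: differentiate numerator and denominator separately.
  f(x) = 4·tanh(x)   ⇒   f'(x) = 4 - 4·tanh(x)^2
  g(x) = x   ⇒   g'(x) = 1
  lim(x→0) f'(x)/g'(x) = lim(x→0) (4 - 4·tanh(x)^2)/(1)
  = 4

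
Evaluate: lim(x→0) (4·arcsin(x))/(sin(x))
This is a 0/0 indeterminate form.

Apply L'Hôpital's rule: differentiate numerator and denominator separately.
  f(x) = 4·asin(x)   ⇒   f'(x) = 4/sqrt(1 - x^2)
  g(x) = sin(x)   ⇒   g'(x) = cos(x)
  lim(x→0) f'(x)/g'(x) = lim(x→0) (4/sqrt(1 - x^2))/(cos(x))
  = 4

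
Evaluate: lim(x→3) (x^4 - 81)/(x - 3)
This is a standard limit.

Factor or rationalize the expression:
  lim(x→3) (x^4 - 81)/(x - 3) = 108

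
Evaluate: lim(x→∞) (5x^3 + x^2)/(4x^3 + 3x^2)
This is an ∞/∞ indeterminate form.

Apply L'Hôpital's rule: differentiate numerator and denominator separately.
  f(x) = 5·x^3 + x^2   ⇒   f'(x) = 15·x^2 + 2·x
  g(x) = 4·x^3 + 3·x^2   ⇒   g'(x) = 12·x^2 + 6·x
  lim(x→∞) f'(x)/g'(x) = lim(x→∞) (15·x^2 + 2·x)/(12·x^2 + 6·x)
  = 5/4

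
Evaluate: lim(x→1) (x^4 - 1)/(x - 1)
This is a standard limit.

Factor or rationalize the expression:
  lim(x→1) (x^4 - 1)/(x - 1) = 4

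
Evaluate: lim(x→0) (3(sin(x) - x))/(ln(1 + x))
This is a 0/0 indeterminate form.

Apply L'Hôpital's rule: differentiate numerator and denominator separately.
  f(x) = -3·x + 3·sin(x)   ⇒   f'(x) = 3·cos(x) - 3
  g(x) = ln(x + 1)   ⇒   g'(x) = 1/(x + 1)
  lim(x→0) f'(x)/g'(x) = lim(x→0) (3·cos(x) - 3)/(1/(x + 1))
  = 0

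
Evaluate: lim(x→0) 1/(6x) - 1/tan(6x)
This is an ∞-∞ indeterminate form.

Combine fractions or rationalize to convert ∞-∞ to 0/0 form:
  lim(x→0) 1/(6x) - 1/tan(6x) = 0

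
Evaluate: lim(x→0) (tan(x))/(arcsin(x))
This is a 0/0 indeterminate form.

Apply L'Hôpital's rule: differentiate numerator and denominator separately.
  f(x) = tan(x)   ⇒   f'(x) = tan(x)^2 + 1
  g(x) = asin(x)   ⇒   g'(x) = 1/sqrt(1 - x^2)
  lim(x→0) f'(x)/g'(x) = lim(x→0) (tan(x)^2 + 1)/(1/sqrt(1 - x^2))
  = 1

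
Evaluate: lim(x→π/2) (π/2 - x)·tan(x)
This is a 0·∞ indeterminate form.

Rewrite 0·∞ as a quotient (0/0 or ∞/∞ form), then apply L'Hôpital's rule:
  lim(x→π/2) (π/2 - x)·tan(x) = 1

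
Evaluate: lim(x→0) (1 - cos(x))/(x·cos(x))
This is a 0/0 indeterminate form.

Apply L'Hôpital's rule: differentiate numerator and denominator separately.
  f(x) = 1 - cos(x)   ⇒   f'(x) = sin(x)
  g(x) = x·cos(x)   ⇒   g'(x) = -x·sin(x) + cos(x)
  lim(x→0) f'(x)/g'(x) = lim(x→0) (sin(x))/(-x·sin(x) + cos(x))
  = 0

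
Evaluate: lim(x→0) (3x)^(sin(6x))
This is an exponential indeterminate form.

For exponential indeterminate forms, take the natural log:
  Let L = lim(x→0) (3x)^(sin(6x))
  Then ln(L) = lim(x→0) [exponent × ln(base)]
  Evaluate using L'Hôpital or standard limits, then exponentiate.
  L = 1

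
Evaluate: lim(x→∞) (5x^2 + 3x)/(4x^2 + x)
This is an ∞/∞ indeterminate form.

Apply L'Hôpital's rule: differentiate numerator and denominator separately.
  f(x) = 5·x^2 + 3·x   ⇒   f'(x) = 10·x + 3
  g(x) = 4·x^2 + x   ⇒   g'(x) = 8·x + 1
  lim(x→∞) f'(x)/g'(x) = lim(x→∞) (10·x + 3)/(8·x + 1)
  = 5/4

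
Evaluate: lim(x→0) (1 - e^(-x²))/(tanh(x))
This is a 0/0 indeterminate form.

Apply L'Hôpital's rule: differentiate numerator and denominator separately.
  f(x) = 1 - e^(-x^2)   ⇒   f'(x) = 2·x·e^(-x^2)
  g(x) = tanh(x)   ⇒   g'(x) = 1 - tanh(x)^2
  lim(x→0) f'(x)/g'(x) = lim(x→0) (2·x·e^(-x^2))/(1 - tanh(x)^2)
  = 0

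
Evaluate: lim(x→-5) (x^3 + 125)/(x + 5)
This is a standard limit.

Factor or rationalize the expression:
  lim(x→-5) (x^3 + 125)/(x + 5) = 75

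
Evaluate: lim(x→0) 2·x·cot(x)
This is a 0·∞ indeterminate form.

Rewrite 0·∞ as a quotient (0/0 or ∞/∞ form), then apply L'Hôpital's rule:
  lim(x→0) 2·x·cot(x) = 2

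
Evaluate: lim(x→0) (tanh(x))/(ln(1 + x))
This is a 0/0 indeterminate form.

Apply L'Hôpital's rule: differentiate numerator and denominator separately.
  f(x) = tanh(x)   ⇒   f'(x) = 1 - tanh(x)^2
  g(x) = ln(x + 1)   ⇒   g'(x) = 1/(x + 1)
  lim(x→0) f'(x)/g'(x) = lim(x→0) (1 - tanh(x)^2)/(1/(x + 1))
  = 1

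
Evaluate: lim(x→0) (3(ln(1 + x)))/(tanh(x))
This is a 0/0 indeterminate form.

Apply L'Hôpital's rule: differentiate numerator and denominator separately.
  f(x) = 3·ln(x + 1)   ⇒   f'(x) = 3/(x + 1)
  g(x) = tanh(x)   ⇒   g'(x) = 1 - tanh(x)^2
  lim(x→0) f'(x)/g'(x) = lim(x→0) (3/(x + 1))/(1 - tanh(x)^2)
  = 3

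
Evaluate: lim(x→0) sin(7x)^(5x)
This is an exponential indeterminate form.

For exponential indeterminate forms, take the natural log:
  Let L = lim(x→0) sin(7x)^(5x)
  Then ln(L) = lim(x→0) [exponent × ln(base)]
  Evaluate using L'Hôpital or standard limits, then exponentiate.
  L = 1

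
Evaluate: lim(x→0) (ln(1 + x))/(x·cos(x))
This is a 0/0 indeterminate form.

Apply L'Hôpital's rule: differentiate numerator and denominator separately.
  f(x) = ln(x + 1)   ⇒   f'(x) = 1/(x + 1)
  g(x) = x·cos(x)   ⇒   g'(x) = -x·sin(x) + cos(x)
  lim(x→0) f'(x)/g'(x) = lim(x→0) (1/(x + 1))/(-x·sin(x) + cos(x))
  = 1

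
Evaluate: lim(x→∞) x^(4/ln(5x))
This is an exponential indeterminate form.

For exponential indeterminate forms, take the natural log:
  Let L = lim(x→∞) x^(4/ln(5x))
  Then ln(L) = lim(x→∞) [exponent × ln(base)]
  Evaluate using L'Hôpital or standard limits, then exponentiate.
  L = e^(4)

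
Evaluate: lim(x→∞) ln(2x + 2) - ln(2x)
This is an ∞-∞ indeterminate form.

Combine fractions or rationalize to convert ∞-∞ to 0/0 form:
  lim(x→∞) ln(2x + 2) - ln(2x) = 0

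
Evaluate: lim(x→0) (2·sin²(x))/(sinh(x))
This is a 0/0 indeterminate form.

Apply L'Hôpital's rule: differentiate numerator and denominator separately.
  f(x) = 2·sin(x)^2   ⇒   f'(x) = 4·sin(x)·cos(x)
  g(x) = sinh(x)   ⇒   g'(x) = cosh(x)
  lim(x→0) f'(x)/g'(x) = lim(x→0) (4·sin(x)·cos(x))/(cosh(x))
  = 0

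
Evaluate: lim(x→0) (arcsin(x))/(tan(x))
This is a 0/0 indeterminate form.

Apply L'Hôpital's rule: differentiate numerator and denominator separately.
  f(x) = asin(x)   ⇒   f'(x) = 1/sqrt(1 - x^2)
  g(x) = tan(x)   ⇒   g'(x) = tan(x)^2 + 1
  lim(x→0) f'(x)/g'(x) = lim(x→0) (1/sqrt(1 - x^2))/(tan(x)^2 + 1)
  = 1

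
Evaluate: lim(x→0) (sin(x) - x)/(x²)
This is a 0/0 indeterminate form.

Apply L'Hôpital's rule: differentiate numerator and denominator separately.
  f(x) = -x + sin(x)   ⇒   f'(x) = cos(x) - 1
  g(x) = x^2   ⇒   g'(x) = 2·x
  lim(x→0) f'(x)/g'(x) = lim(x→0) (cos(x) - 1)/(2·x)
  = 0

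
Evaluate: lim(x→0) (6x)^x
This is an exponential indeterminate form.

For exponential indeterminate forms, take the natural log:
  Let L = lim(x→0) (6x)^x
  Then ln(L) = lim(x→0) [exponent × ln(base)]
  Evaluate using L'Hôpital or standard limits, then exponentiate.
  L = 1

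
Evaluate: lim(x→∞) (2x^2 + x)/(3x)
This is an ∞/∞ indeterminate form.

Apply L'Hôpital's rule: differentiate numerator and denominator separately.
  f(x) = 2·x^2 + x   ⇒   f'(x) = 4·x + 1
  g(x) = 3·x   ⇒   g'(x) = 3
  lim(x→∞) f'(x)/g'(x) = lim(x→∞) (4·x + 1)/(3)
  = ∞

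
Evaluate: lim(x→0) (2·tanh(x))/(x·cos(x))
This is a 0/0 indeterminate form.

Apply L'Hôpital's rule: differentiate numerator and denominator separately.
  f(x) = 2·tanh(x)   ⇒   f'(x) = 2 - 2·tanh(x)^2
  g(x) = x·cos(x)   ⇒   g'(x) = -x·sin(x) + cos(x)
  lim(x→0) f'(x)/g'(x) = lim(x→0) (2 - 2·tanh(x)^2)/(-x·sin(x) + cos(x))
  = 2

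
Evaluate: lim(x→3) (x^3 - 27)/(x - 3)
This is a standard limit.

Factor or rationalize the expression:
  lim(x→3) (x^3 - 27)/(x - 3) = 27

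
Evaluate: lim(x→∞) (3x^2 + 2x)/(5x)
This is an ∞/∞ indeterminate form.

Apply L'Hôpital's rule: differentiate numerator and denominator separately.
  f(x) = 3·x^2 + 2·x   ⇒   f'(x) = 6·x + 2
  g(x) = 5·x   ⇒   g'(x) = 5
  lim(x→∞) f'(x)/g'(x) = lim(x→∞) (6·x + 2)/(5)
  = ∞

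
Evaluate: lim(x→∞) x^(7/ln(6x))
This is an exponential indeterminate form.

For exponential indeterminate forms, take the natural log:
  Let L = lim(x→∞) x^(7/ln(6x))
  Then ln(L) = lim(x→∞) [exponent × ln(base)]
  Evaluate using L'Hôpital or standard limits, then exponentiate.
  L = e^(7)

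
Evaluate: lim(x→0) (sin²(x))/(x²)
This is a 0/0 indeterminate form.

Apply L'Hôpital's rule: differentiate numerator and denominator separately.
  f(x) = sin(x)^2   ⇒   f'(x) = 2·sin(x)·cos(x)
  g(x) = x^2   ⇒   g'(x) = 2·x
  lim(x→0) f'(x)/g'(x) = lim(x→0) (2·sin(x)·cos(x))/(2·x)
  = 1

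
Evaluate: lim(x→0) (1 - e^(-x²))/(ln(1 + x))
This is a 0/0 indeterminate form.

Apply L'Hôpital's rule: differentiate numerator and denominator separately.
  f(x) = 1 - e^(-x^2)   ⇒   f'(x) = 2·x·e^(-x^2)
  g(x) = ln(x + 1)   ⇒   g'(x) = 1/(x + 1)
  lim(x→0) f'(x)/g'(x) = lim(x→0) (2·x·e^(-x^2))/(1/(x + 1))
  = 0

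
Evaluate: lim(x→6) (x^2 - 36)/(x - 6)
This is a standard limit.

Factor or rationalize the expression:
  lim(x→6) (x^2 - 36)/(x - 6) = 12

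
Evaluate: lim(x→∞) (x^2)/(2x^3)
This is an ∞/∞ indeterminate form.

Apply L'Hôpital's rule: differentiate numerator and denominator separately.
  f(x) = x^2   ⇒   f'(x) = 2·x
  g(x) = 2·x^3   ⇒   g'(x) = 6·x^2
  lim(x→∞) f'(x)/g'(x) = lim(x→∞) (2·x)/(6·x^2)
  = 0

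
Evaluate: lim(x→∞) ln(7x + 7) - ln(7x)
This is an ∞-∞ indeterminate form.

Combine fractions or rationalize to convert ∞-∞ to 0/0 form:
  lim(x→∞) ln(7x + 7) - ln(7x) = 0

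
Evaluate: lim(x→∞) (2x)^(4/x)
This is an exponential indeterminate form.

For exponential indeterminate forms, take the natural log:
  Let L = lim(x→∞) (2x)^(4/x)
  Then ln(L) = lim(x→∞) [exponent × ln(base)]
  Evaluate using L'Hôpital or standard limits, then exponentiate.
  L = 1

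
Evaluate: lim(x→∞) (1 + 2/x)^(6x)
This is an exponential indeterminate form.

For exponential indeterminate forms, take the natural log:
  Let L = lim(x→∞) (1 + 2/x)^(6x)
  Then ln(L) = lim(x→∞) [exponent × ln(base)]
  Evaluate using L'Hôpital or standard limits, then exponentiate.
  L = e^(12)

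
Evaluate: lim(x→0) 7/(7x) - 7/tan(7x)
This is an ∞-∞ indeterminate form.

Combine fractions or rationalize to convert ∞-∞ to 0/0 form:
  lim(x→0) 7/(7x) - 7/tan(7x) = 0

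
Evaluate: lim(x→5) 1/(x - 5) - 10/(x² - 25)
This is an ∞-∞ indeterminate form.

Combine fractions or rationalize to convert ∞-∞ to 0/0 form:
  lim(x→5) 1/(x - 5) - 10/(x² - 25) = 1/10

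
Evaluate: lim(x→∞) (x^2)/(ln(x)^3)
This is an ∞/∞ indeterminate form.

Apply L'Hôpital's rule: differentiate numerator and denominator separately.
  f(x) = x^2   ⇒   f'(x) = 2·x
  g(x) = ln(x)^3   ⇒   g'(x) = 3·ln(x)^2/x
  lim(x→∞) f'(x)/g'(x) = lim(x→∞) (2·x)/(3·ln(x)^2/x)
  = ∞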